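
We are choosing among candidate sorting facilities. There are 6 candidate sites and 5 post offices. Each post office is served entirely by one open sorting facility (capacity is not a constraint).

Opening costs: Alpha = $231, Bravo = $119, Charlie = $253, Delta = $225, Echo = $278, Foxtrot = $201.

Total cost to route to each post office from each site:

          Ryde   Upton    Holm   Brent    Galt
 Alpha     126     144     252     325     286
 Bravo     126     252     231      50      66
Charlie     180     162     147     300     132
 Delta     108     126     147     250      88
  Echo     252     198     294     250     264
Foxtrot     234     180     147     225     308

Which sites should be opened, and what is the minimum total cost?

Open Bravo and Delta; minimum total cost 841.

For any fixed open set, each post office goes to its cheapest open site; total = fixed + service.
{Bravo, Delta}: Ryde→Delta 108, Upton→Delta 126, Holm→Delta 147, Brent→Bravo 50, Galt→Bravo 66. Service 497; fixed 344; total 841.
{Bravo}: service 725 + fixed 119 = 844
{Bravo, Foxtrot}: service 569 + fixed 320 = 889
{Alpha, Bravo, Charlie, Delta, Echo, Foxtrot}: service 497 + fixed 1307 = 1804
No other subset beats 841.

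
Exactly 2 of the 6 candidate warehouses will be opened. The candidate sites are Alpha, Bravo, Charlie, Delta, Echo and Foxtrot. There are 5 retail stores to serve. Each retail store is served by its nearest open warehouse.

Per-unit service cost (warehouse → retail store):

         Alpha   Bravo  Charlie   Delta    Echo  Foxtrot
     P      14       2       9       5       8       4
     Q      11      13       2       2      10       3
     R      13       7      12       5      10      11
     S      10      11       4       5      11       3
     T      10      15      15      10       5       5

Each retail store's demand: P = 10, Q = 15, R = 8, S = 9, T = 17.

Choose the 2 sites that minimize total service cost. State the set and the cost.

Choose Delta and Foxtrot; total service cost 222.

With exactly 2 open, each retail store uses its cheapest among the chosen.
{Delta, Foxtrot}: P→Foxtrot 4·10=40, Q→Delta 2·15=30, R→Delta 5·8=40, S→Foxtrot 3·9=27, T→Foxtrot 5·17=85. Service cost 222.
{Bravo, Foxtrot}: service cost 233
{Delta, Echo}: service cost 250
Among all 15 size-2 choices, {Delta, Foxtrot} is lowest.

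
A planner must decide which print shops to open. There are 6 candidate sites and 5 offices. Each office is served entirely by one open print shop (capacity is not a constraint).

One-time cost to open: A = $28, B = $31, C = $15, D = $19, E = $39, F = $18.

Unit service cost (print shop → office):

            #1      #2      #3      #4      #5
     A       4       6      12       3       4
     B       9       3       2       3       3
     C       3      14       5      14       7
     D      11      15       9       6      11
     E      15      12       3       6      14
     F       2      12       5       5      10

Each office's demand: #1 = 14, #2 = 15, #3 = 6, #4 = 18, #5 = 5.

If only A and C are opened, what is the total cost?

Total cost: 279

Each office is assigned to its cheapest site among the open ones.
{A, C}: #1→C 3·14=42, #2→A 6·15=90, #3→C 5·6=30, #4→A 3·18=54, #5→A 4·5=20. Service 236; fixed 43; total 279.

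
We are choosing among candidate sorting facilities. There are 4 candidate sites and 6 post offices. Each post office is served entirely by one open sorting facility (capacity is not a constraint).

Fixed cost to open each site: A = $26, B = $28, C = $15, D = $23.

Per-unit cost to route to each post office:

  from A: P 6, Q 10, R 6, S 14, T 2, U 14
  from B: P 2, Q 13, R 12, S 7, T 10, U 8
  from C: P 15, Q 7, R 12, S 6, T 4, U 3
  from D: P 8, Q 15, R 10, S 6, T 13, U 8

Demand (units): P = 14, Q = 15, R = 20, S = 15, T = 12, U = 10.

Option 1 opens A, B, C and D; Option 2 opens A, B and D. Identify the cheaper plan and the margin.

Option 1 is cheaper by 80.

Option 1: {A, B, C, D}: P→B 2·14=28, Q→C 7·15=105, R→A 6·20=120, S→C 6·15=90, T→A 2·12=24, U→C 3·10=30. Service 397; fixed 92; total 489.
Option 2: {A, B, D}: P→B 2·14=28, Q→A 10·15=150, R→A 6·20=120, S→D 6·15=90, T→A 2·12=24, U→B 8·10=80. Service 492; fixed 77; total 569.
Difference: |489 − 569| = 80.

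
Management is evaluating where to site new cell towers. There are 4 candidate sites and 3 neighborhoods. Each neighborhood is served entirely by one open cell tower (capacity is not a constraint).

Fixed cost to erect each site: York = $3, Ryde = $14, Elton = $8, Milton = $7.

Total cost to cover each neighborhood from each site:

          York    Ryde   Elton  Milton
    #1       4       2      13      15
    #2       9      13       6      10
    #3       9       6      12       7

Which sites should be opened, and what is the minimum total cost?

Open York only; minimum total cost 25.

For any fixed open set, each neighborhood goes to its cheapest open site; total = fixed + service.
{York}: #1→York 4, #2→York 9, #3→York 9. Service 22; fixed 3; total 25.
{York, Elton}: #1→York 4, #2→Elton 6, #3→York 9. Service 19; fixed 11; total 30.
{York, Milton}: #1→York 4, #2→York 9, #3→Milton 7. Service 20; fixed 10; total 30.
{York, Ryde, Elton, Milton}: #1→Ryde 2, #2→Elton 6, #3→Ryde 6. Service 14; fixed 32; total 46.
(All 15 nonempty subsets were checked; York only is lowest.)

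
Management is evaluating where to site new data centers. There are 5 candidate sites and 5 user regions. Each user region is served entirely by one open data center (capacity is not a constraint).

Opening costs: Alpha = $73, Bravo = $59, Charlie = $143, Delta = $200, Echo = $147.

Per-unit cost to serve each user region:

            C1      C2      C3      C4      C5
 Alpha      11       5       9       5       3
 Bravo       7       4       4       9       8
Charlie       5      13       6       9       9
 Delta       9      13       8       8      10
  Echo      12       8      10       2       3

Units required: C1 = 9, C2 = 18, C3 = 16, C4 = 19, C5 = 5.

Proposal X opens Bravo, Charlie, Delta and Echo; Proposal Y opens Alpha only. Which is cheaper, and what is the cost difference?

Proposal Y is cheaper by 267.

Proposal X: {Bravo, Charlie, Delta, Echo}: C1→Charlie 5·9=45, C2→Bravo 4·18=72, C3→Bravo 4·16=64, C4→Echo 2·19=38, C5→Echo 3·5=15. Service 234; fixed 549; total 783.
Proposal Y: {Alpha}: C1→Alpha 11·9=99, C2→Alpha 5·18=90, C3→Alpha 9·16=144, C4→Alpha 5·19=95, C5→Alpha 3·5=15. Service 443; fixed 73; total 516.
Difference: |783 − 516| = 267.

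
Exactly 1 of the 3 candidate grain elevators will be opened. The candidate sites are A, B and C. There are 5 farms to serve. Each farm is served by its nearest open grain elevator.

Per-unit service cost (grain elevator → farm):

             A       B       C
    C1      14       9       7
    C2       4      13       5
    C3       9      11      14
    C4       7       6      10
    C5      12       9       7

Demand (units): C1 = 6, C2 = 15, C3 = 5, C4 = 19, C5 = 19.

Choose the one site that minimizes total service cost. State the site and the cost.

Choose C only; total service cost 510.

With exactly 1 open, each farm uses its cheapest among the chosen.
{C}: C1→C 7·6=42, C2→C 5·15=75, C3→C 14·5=70, C4→C 10·19=190, C5→C 7·19=133. Service cost 510.
{A}: service cost 550
{B}: service cost 589
Among all 3 size-1 choices, {C} is lowest.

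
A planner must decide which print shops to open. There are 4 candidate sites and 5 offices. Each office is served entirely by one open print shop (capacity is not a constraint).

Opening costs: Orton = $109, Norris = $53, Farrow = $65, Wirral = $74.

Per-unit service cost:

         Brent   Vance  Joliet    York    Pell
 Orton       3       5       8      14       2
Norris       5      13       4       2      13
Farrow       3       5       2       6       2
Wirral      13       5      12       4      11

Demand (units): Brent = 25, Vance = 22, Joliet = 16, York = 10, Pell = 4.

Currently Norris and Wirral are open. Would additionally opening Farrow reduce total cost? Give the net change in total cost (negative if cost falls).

Yes — net change −53 (cost falls by 53).

Current service cost with {Norris, Wirral}: 363.
Adding Farrow: each office re-picks its cheapest; new service cost 245, saving 118.
Extra fixed cost: 65. Net change = 65 − 118 = -53.
(Totals: 490 → 437.)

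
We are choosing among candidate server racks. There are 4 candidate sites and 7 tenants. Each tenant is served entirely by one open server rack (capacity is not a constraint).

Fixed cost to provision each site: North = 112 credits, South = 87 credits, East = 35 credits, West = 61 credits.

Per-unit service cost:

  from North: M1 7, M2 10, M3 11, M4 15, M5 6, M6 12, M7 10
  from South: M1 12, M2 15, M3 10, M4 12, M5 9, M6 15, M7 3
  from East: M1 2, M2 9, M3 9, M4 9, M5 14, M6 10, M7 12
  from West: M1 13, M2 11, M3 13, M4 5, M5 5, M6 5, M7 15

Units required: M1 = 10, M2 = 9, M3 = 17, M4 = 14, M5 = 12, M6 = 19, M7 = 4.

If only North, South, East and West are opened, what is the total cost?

Total cost: 786

Each tenant is assigned to its cheapest site among the open ones.
{North, South, East, West}: M1→East 2·10=20, M2→East 9·9=81, M3→East 9·17=153, M4→West 5·14=70, M5→West 5·12=60, M6→West 5·19=95, M7→South 3·4=12. Service 491; fixed 295; total 786.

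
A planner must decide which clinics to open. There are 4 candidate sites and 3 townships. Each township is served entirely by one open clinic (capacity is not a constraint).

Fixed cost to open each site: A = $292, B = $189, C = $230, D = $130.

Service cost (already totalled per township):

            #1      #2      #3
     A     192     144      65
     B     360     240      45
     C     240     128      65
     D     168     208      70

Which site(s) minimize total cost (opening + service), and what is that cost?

For any fixed open set, each township goes to its cheapest open site; total = fixed + service.
{D}: #1→D 168, #2→D 208, #3→D 70. Service 446; fixed 130; total 576.
{C}: service 433 + fixed 230 = 663
{A}: service 401 + fixed 292 = 693
{A, B, C, D}: #1→D 168, #2→C 128, #3→B 45. Service 341; fixed 841; total 1182.
No other subset beats 576.

Open D only; minimum total cost 576.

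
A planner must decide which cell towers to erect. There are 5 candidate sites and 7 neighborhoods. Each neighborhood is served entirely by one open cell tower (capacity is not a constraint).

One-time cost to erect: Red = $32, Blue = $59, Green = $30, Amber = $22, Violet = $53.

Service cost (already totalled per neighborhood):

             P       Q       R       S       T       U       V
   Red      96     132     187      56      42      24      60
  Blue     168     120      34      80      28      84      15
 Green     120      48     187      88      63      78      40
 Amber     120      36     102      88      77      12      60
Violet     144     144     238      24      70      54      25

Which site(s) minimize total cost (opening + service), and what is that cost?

Open Red, Blue and Amber; minimum total cost 390.

For any fixed open set, each neighborhood goes to its cheapest open site; total = fixed + service.
{Red, Blue, Amber}: P→Red 96, Q→Amber 36, R→Blue 34, S→Red 56, T→Blue 28, U→Amber 12, V→Blue 15. Service 277; fixed 113; total 390.
{Blue, Amber, Violet}: service 269 + fixed 134 = 403
{Blue, Amber}: service 325 + fixed 81 = 406
{Red, Blue, Green, Amber, Violet}: service 245 + fixed 196 = 441
No other subset beats 390.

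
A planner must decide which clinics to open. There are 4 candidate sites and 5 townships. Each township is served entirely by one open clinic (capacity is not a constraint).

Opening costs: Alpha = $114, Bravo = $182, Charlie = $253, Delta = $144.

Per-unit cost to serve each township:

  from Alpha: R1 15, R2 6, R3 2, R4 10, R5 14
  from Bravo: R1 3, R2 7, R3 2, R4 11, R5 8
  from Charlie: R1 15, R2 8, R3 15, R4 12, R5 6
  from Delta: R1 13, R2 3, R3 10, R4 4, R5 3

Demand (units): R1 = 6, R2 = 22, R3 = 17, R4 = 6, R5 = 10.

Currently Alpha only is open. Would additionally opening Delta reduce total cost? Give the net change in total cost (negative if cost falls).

Yes — net change −80 (cost falls by 80).

Current service cost with {Alpha}: 456.
Adding Delta: each township re-picks its cheapest; new service cost 232, saving 224.
Extra fixed cost: 144. Net change = 144 − 224 = -80.
(Totals: 570 → 490.)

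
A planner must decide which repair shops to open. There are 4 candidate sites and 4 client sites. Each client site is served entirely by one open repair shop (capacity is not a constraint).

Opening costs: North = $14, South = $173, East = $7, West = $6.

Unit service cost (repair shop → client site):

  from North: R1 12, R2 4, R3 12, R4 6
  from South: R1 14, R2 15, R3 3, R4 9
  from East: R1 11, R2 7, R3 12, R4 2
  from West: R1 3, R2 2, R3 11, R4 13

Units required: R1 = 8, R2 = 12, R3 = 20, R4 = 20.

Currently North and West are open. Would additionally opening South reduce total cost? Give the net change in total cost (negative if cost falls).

No — net change +13 (cost rises by 13).

Current service cost with {North, West}: 388.
Adding South: each client site re-picks its cheapest; new service cost 228, saving 160.
Extra fixed cost: 173. Net change = 173 − 160 = 13.
(Totals: 408 → 421.)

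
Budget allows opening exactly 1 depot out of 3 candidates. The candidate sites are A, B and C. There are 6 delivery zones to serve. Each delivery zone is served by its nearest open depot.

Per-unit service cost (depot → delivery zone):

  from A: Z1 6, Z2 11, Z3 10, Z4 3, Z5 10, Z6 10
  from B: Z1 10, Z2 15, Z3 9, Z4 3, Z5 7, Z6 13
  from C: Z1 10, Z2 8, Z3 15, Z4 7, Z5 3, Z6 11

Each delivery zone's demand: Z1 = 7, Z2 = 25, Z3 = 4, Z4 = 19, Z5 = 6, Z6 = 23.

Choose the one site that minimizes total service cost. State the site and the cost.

Choose A only; total service cost 704.

With exactly 1 open, each delivery zone uses its cheapest among the chosen.
{A}: Z1→A 6·7=42, Z2→A 11·25=275, Z3→A 10·4=40, Z4→A 3·19=57, Z5→A 10·6=60, Z6→A 10·23=230. Service cost 704.
{C}: service cost 734
{B}: service cost 879
Among all 3 size-1 choices, {A} is lowest.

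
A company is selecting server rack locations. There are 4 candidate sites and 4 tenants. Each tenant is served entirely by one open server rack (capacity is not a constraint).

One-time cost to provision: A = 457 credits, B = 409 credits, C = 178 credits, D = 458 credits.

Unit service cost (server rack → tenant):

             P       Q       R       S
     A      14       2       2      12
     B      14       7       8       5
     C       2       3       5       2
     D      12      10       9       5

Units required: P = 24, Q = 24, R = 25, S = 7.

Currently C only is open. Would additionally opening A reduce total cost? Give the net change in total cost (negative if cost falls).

Current service cost with {C}: 259.
Adding A: each tenant re-picks its cheapest; new service cost 160, saving 99.
Extra fixed cost: 457. Net change = 457 − 99 = 358.
(Totals: 437 → 795.)

No — net change +358 (cost rises by 358).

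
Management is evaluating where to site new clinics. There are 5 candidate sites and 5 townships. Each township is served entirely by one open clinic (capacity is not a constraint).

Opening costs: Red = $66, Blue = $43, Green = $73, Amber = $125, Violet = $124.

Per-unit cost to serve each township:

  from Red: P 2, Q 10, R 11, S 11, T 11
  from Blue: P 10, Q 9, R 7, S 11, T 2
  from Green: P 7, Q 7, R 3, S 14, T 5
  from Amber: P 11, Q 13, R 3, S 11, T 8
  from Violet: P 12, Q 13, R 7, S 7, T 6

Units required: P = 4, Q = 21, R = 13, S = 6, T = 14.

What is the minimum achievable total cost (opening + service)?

Minimum total cost: 424

For any fixed open set, each township goes to its cheapest open site; total = fixed + service.
{Blue, Green}: P→Green 7·4=28, Q→Green 7·21=147, R→Green 3·13=39, S→Blue 11·6=66, T→Blue 2·14=28. Service 308; fixed 116; total 424.
{Green}: P→Green 7·4=28, Q→Green 7·21=147, R→Green 3·13=39, S→Green 14·6=84, T→Green 5·14=70. Service 368; fixed 73; total 441.
{Blue}: P→Blue 10·4=40, Q→Blue 9·21=189, R→Blue 7·13=91, S→Blue 11·6=66, T→Blue 2·14=28. Service 414; fixed 43; total 457.
{Red, Blue, Green, Amber, Violet}: P→Red 2·4=8, Q→Green 7·21=147, R→Green 3·13=39, S→Violet 7·6=42, T→Blue 2·14=28. Service 264; fixed 431; total 695.
No other subset beats 424.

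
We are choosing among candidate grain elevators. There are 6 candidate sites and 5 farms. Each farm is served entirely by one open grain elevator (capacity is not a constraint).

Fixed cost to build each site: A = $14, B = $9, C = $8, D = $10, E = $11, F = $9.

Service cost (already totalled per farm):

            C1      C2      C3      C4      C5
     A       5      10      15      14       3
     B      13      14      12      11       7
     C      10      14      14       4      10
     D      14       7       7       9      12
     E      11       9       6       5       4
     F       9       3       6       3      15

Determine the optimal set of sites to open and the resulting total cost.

Open A and F; minimum total cost 43.

For any fixed open set, each farm goes to its cheapest open site; total = fixed + service.
{A, F}: C1→A 5, C2→F 3, C3→F 6, C4→F 3, C5→A 3. Service 20; fixed 23; total 43.
{E, F}: service 25 + fixed 20 = 45
{F}: service 36 + fixed 9 = 45
{A, B, C, D, E, F}: C1→A 5, C2→F 3, C3→E 6, C4→F 3, C5→A 3. Service 20; fixed 61; total 81.
No other subset beats 43.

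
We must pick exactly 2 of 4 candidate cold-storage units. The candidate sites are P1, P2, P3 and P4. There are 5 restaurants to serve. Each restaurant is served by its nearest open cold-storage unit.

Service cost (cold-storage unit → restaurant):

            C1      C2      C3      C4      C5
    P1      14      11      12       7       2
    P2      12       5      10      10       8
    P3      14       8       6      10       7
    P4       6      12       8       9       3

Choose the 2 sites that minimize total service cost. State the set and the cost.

With exactly 2 open, each restaurant uses its cheapest among the chosen.
{P2, P4}: C1→P4 6, C2→P2 5, C3→P4 8, C4→P4 9, C5→P4 3. Service cost 31.
{P3, P4}: service cost 32
{P1, P4}: service cost 34
Among all 6 size-2 choices, {P2, P4} is lowest.

Choose P2 and P4; total service cost 31.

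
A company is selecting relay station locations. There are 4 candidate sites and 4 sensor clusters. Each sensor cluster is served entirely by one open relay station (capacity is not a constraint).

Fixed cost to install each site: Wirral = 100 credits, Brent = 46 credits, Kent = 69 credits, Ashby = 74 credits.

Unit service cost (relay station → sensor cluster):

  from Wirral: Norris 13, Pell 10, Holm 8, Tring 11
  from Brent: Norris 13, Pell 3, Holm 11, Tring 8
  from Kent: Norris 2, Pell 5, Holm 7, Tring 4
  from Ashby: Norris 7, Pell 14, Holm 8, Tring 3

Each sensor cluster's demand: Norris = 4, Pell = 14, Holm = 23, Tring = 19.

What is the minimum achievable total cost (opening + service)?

Minimum total cost: 384

For any fixed open set, each sensor cluster goes to its cheapest open site; total = fixed + service.
{Kent}: Norris→Kent 2·4=8, Pell→Kent 5·14=70, Holm→Kent 7·23=161, Tring→Kent 4·19=76. Service 315; fixed 69; total 384.
{Brent, Kent}: service 287 + fixed 115 = 402
{Brent, Ashby}: service 311 + fixed 120 = 431
{Wirral, Brent, Kent, Ashby}: Norris→Kent 2·4=8, Pell→Brent 3·14=42, Holm→Kent 7·23=161, Tring→Ashby 3·19=57. Service 268; fixed 289; total 557.
No other subset beats 384.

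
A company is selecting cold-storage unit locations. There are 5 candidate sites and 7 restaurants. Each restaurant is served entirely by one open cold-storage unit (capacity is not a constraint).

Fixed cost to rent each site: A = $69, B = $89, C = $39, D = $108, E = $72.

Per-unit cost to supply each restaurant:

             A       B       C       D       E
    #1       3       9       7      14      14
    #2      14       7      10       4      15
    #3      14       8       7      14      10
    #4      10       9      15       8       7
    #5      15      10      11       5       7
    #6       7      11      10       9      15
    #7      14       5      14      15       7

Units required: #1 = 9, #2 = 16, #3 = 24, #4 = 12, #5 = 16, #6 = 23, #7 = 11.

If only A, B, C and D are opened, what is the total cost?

Each restaurant is assigned to its cheapest site among the open ones.
{A, B, C, D}: #1→A 3·9=27, #2→D 4·16=64, #3→C 7·24=168, #4→D 8·12=96, #5→D 5·16=80, #6→A 7·23=161, #7→B 5·11=55. Service 651; fixed 305; total 956.

Total cost: 956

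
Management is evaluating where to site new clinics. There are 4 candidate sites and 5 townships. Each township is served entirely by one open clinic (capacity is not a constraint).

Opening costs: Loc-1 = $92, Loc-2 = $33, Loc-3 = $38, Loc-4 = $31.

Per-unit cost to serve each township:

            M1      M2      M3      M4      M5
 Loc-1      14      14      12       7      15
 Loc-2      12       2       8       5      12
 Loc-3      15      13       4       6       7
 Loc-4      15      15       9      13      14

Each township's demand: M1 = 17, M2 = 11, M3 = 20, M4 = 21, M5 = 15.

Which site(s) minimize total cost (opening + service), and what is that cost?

Open Loc-2 and Loc-3; minimum total cost 587.

For any fixed open set, each township goes to its cheapest open site; total = fixed + service.
{Loc-2, Loc-3}: M1→Loc-2 12·17=204, M2→Loc-2 2·11=22, M3→Loc-3 4·20=80, M4→Loc-2 5·21=105, M5→Loc-3 7·15=105. Service 516; fixed 71; total 587.
{Loc-2, Loc-3, Loc-4}: service 516 + fixed 102 = 618
{Loc-1, Loc-2, Loc-3}: M1→Loc-2 12·17=204, M2→Loc-2 2·11=22, M3→Loc-3 4·20=80, M4→Loc-2 5·21=105, M5→Loc-3 7·15=105. Service 516; fixed 163; total 679.
{Loc-1, Loc-2, Loc-3, Loc-4}: M1→Loc-2 12·17=204, M2→Loc-2 2·11=22, M3→Loc-3 4·20=80, M4→Loc-2 5·21=105, M5→Loc-3 7·15=105. Service 516; fixed 194; total 710.
No other subset beats 587.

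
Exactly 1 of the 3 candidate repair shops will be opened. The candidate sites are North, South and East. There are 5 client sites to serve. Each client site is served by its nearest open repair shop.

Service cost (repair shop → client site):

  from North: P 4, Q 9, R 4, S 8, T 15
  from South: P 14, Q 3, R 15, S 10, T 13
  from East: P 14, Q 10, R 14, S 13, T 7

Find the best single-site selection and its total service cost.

Choose North only; total service cost 40.

With exactly 1 open, each client site uses its cheapest among the chosen.
{North}: P→North 4, Q→North 9, R→North 4, S→North 8, T→North 15. Service cost 40.
{South}: service cost 55
{East}: service cost 58
Among all 3 size-1 choices, {North} is lowest.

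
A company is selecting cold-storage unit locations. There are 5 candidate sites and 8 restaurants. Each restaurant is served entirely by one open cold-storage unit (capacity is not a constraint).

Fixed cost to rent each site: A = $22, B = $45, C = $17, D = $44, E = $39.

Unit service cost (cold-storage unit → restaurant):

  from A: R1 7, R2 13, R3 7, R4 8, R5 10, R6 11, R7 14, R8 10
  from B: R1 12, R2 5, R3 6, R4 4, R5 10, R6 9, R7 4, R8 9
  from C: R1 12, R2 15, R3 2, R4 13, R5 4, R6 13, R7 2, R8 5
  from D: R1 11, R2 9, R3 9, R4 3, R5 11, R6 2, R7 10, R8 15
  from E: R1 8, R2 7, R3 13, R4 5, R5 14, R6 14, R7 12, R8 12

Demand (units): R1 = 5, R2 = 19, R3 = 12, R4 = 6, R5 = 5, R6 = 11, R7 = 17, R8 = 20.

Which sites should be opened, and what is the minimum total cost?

Open B, C and D; minimum total cost 474.

For any fixed open set, each restaurant goes to its cheapest open site; total = fixed + service.
{B, C, D}: R1→D 11·5=55, R2→B 5·19=95, R3→C 2·12=24, R4→D 3·6=18, R5→C 4·5=20, R6→D 2·11=22, R7→C 2·17=34, R8→C 5·20=100. Service 368; fixed 106; total 474.
{A, B, C, D}: service 348 + fixed 128 = 476
{C, D, E}: R1→E 8·5=40, R2→E 7·19=133, R3→C 2·12=24, R4→D 3·6=18, R5→C 4·5=20, R6→D 2·11=22, R7→C 2·17=34, R8→C 5·20=100. Service 391; fixed 100; total 491.
{A, B, C, D, E}: R1→A 7·5=35, R2→B 5·19=95, R3→C 2·12=24, R4→D 3·6=18, R5→C 4·5=20, R6→D 2·11=22, R7→C 2·17=34, R8→C 5·20=100. Service 348; fixed 167; total 515.
No other subset beats 474.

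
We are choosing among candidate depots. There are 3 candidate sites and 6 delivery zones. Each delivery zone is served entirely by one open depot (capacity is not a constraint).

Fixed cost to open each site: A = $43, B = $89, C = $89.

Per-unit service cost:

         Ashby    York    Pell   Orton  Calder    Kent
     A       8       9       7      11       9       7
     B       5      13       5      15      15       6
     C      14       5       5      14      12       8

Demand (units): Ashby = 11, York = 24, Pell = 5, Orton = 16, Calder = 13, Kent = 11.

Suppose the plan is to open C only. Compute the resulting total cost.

Each delivery zone is assigned to its cheapest site among the open ones.
{C}: Ashby→C 14·11=154, York→C 5·24=120, Pell→C 5·5=25, Orton→C 14·16=224, Calder→C 12·13=156, Kent→C 8·11=88. Service 767; fixed 89; total 856.

Total cost: 856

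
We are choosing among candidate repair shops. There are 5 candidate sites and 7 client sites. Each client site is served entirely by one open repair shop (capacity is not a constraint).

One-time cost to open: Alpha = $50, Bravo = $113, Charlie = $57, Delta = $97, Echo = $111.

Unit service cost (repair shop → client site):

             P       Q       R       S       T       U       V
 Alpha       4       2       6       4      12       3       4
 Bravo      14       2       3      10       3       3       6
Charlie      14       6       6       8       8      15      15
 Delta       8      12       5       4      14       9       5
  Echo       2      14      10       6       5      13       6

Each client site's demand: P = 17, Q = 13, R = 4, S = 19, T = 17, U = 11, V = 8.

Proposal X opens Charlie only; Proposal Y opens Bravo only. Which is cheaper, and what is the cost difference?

Proposal X: {Charlie}: P→Charlie 14·17=238, Q→Charlie 6·13=78, R→Charlie 6·4=24, S→Charlie 8·19=152, T→Charlie 8·17=136, U→Charlie 15·11=165, V→Charlie 15·8=120. Service 913; fixed 57; total 970.
Proposal Y: {Bravo}: P→Bravo 14·17=238, Q→Bravo 2·13=26, R→Bravo 3·4=12, S→Bravo 10·19=190, T→Bravo 3·17=51, U→Bravo 3·11=33, V→Bravo 6·8=48. Service 598; fixed 113; total 711.
Difference: |970 − 711| = 259.

Proposal Y is cheaper by 259.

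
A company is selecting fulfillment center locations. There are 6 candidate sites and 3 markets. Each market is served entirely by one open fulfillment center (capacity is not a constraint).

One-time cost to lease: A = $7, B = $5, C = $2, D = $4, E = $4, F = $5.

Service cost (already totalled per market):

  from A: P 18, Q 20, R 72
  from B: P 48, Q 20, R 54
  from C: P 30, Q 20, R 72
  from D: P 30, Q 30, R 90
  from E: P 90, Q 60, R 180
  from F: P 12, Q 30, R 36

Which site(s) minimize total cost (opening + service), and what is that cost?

Open C and F; minimum total cost 75.

For any fixed open set, each market goes to its cheapest open site; total = fixed + service.
{C, F}: P→F 12, Q→C 20, R→F 36. Service 68; fixed 7; total 75.
{B, F}: service 68 + fixed 10 = 78
{C, D, F}: service 68 + fixed 11 = 79
{A, B, C, D, E, F}: service 68 + fixed 27 = 95
No other subset beats 75.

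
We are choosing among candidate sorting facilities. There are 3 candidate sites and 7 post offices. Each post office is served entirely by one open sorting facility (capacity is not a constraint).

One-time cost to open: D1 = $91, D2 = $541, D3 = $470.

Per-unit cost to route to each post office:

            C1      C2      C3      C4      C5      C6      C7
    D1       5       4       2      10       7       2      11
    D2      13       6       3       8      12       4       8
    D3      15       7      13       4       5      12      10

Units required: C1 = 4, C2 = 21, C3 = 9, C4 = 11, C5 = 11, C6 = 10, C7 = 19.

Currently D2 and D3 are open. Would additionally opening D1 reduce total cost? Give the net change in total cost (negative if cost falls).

Yes — net change −12 (cost falls by 12).

Current service cost with {D2, D3}: 496.
Adding D1: each post office re-picks its cheapest; new service cost 393, saving 103.
Extra fixed cost: 91. Net change = 91 − 103 = -12.
(Totals: 1507 → 1495.)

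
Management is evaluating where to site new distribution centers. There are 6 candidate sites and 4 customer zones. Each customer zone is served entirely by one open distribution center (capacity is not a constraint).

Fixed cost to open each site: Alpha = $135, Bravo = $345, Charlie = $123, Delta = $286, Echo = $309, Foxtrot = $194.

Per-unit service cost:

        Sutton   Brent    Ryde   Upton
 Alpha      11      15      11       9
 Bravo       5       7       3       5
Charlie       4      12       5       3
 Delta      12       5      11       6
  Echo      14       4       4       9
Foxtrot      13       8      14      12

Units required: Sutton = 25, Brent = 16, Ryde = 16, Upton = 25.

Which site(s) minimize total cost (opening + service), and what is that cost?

Open Charlie only; minimum total cost 570.

For any fixed open set, each customer zone goes to its cheapest open site; total = fixed + service.
{Charlie}: Sutton→Charlie 4·25=100, Brent→Charlie 12·16=192, Ryde→Charlie 5·16=80, Upton→Charlie 3·25=75. Service 447; fixed 123; total 570.
{Charlie, Foxtrot}: Sutton→Charlie 4·25=100, Brent→Foxtrot 8·16=128, Ryde→Charlie 5·16=80, Upton→Charlie 3·25=75. Service 383; fixed 317; total 700.
{Alpha, Charlie}: service 447 + fixed 258 = 705
{Alpha, Bravo, Charlie, Delta, Echo, Foxtrot}: service 287 + fixed 1392 = 1679
No other subset beats 570.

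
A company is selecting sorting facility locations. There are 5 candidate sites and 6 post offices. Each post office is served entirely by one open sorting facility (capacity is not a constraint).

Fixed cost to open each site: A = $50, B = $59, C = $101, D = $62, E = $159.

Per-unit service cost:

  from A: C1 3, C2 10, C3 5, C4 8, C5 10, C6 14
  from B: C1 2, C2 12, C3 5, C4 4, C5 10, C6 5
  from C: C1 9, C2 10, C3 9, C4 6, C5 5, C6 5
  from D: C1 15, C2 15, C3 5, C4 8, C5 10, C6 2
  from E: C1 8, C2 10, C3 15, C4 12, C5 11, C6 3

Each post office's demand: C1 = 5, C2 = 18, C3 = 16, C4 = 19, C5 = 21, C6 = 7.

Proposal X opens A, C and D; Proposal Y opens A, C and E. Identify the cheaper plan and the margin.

Proposal X: {A, C, D}: C1→A 3·5=15, C2→A 10·18=180, C3→A 5·16=80, C4→C 6·19=114, C5→C 5·21=105, C6→D 2·7=14. Service 508; fixed 213; total 721.
Proposal Y: {A, C, E}: C1→A 3·5=15, C2→A 10·18=180, C3→A 5·16=80, C4→C 6·19=114, C5→C 5·21=105, C6→E 3·7=21. Service 515; fixed 310; total 825.
Difference: |721 − 825| = 104.

Proposal X is cheaper by 104.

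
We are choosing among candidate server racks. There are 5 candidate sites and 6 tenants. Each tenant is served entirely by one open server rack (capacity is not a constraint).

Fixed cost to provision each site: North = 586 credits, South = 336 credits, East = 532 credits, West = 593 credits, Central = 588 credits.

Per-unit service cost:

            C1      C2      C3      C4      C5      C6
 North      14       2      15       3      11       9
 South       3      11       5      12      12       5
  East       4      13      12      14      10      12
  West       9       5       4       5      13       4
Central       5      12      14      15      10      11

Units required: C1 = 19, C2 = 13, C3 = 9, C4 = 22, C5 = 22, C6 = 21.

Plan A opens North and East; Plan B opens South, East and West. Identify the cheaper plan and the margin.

Plan A: {North, East}: C1→East 4·19=76, C2→North 2·13=26, C3→East 12·9=108, C4→North 3·22=66, C5→East 10·22=220, C6→North 9·21=189. Service 685; fixed 1118; total 1803.
Plan B: {South, East, West}: C1→South 3·19=57, C2→West 5·13=65, C3→West 4·9=36, C4→West 5·22=110, C5→East 10·22=220, C6→West 4·21=84. Service 572; fixed 1461; total 2033.
Difference: |1803 − 2033| = 230.

Plan A is cheaper by 230.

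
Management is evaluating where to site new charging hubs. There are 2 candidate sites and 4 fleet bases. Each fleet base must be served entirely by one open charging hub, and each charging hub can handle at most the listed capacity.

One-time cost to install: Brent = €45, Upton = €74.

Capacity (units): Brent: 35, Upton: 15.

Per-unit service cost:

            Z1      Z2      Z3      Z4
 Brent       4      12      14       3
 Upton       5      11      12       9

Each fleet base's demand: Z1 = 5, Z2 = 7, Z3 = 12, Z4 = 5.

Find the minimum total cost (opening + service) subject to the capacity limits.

Minimum total cost: 332

Open {Brent}: Z1→Brent 4·5=20, Z2→Brent 12·7=84, Z3→Brent 14·12=168, Z4→Brent 3·5=15.
Loads: Brent carries 29/35. Service 287; fixed 45; total 332.
Next best feasible plan costs 382.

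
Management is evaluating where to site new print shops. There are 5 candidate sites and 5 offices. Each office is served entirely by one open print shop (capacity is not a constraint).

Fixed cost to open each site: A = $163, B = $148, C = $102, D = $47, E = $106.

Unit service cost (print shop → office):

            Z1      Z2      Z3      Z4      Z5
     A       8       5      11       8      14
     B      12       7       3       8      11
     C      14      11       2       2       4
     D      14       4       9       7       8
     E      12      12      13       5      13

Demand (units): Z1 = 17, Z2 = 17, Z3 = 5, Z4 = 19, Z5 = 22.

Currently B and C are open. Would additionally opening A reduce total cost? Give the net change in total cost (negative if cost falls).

Current service cost with {B, C}: 459.
Adding A: each office re-picks its cheapest; new service cost 357, saving 102.
Extra fixed cost: 163. Net change = 163 − 102 = 61.
(Totals: 709 → 770.)

No — net change +61 (cost rises by 61).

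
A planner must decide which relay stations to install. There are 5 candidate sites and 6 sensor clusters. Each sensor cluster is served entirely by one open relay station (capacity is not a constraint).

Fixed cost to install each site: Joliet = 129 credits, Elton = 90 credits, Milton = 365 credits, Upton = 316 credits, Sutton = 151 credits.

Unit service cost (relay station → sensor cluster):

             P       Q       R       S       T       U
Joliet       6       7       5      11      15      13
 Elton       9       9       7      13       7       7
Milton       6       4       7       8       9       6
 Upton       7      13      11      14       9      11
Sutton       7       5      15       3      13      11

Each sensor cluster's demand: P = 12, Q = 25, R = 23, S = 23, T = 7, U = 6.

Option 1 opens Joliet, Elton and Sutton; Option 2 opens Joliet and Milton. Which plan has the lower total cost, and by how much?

Option 1 is cheaper by 222.

Option 1: {Joliet, Elton, Sutton}: P→Joliet 6·12=72, Q→Sutton 5·25=125, R→Joliet 5·23=115, S→Sutton 3·23=69, T→Elton 7·7=49, U→Elton 7·6=42. Service 472; fixed 370; total 842.
Option 2: {Joliet, Milton}: P→Joliet 6·12=72, Q→Milton 4·25=100, R→Joliet 5·23=115, S→Milton 8·23=184, T→Milton 9·7=63, U→Milton 6·6=36. Service 570; fixed 494; total 1064.
Difference: |842 − 1064| = 222.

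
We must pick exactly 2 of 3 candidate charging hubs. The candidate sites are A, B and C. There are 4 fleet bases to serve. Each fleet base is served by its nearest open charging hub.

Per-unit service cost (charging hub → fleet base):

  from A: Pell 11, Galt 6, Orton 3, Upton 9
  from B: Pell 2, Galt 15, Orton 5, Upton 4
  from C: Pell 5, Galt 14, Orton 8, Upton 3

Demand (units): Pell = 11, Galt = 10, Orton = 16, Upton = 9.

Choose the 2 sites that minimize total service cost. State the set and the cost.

Choose A and B; total service cost 166.

With exactly 2 open, each fleet base uses its cheapest among the chosen.
{A, B}: Pell→B 2·11=22, Galt→A 6·10=60, Orton→A 3·16=48, Upton→B 4·9=36. Service cost 166.
{A, C}: service cost 190
{B, C}: service cost 269
Among all 3 size-2 choices, {A, B} is lowest.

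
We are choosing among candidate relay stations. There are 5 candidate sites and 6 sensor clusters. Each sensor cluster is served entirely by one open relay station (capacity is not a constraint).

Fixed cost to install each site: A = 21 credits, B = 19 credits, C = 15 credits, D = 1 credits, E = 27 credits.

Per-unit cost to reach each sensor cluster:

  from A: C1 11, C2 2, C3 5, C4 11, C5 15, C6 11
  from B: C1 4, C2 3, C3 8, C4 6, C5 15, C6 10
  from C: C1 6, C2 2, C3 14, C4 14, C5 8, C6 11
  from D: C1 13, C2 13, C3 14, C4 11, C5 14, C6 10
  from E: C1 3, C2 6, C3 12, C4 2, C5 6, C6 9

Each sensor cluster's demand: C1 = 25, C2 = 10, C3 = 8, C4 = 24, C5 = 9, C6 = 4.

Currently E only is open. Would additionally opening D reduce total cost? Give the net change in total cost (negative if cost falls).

No — net change +1 (cost rises by 1).

Current service cost with {E}: 369.
Adding D: each sensor cluster re-picks its cheapest; new service cost 369, saving 0.
Extra fixed cost: 1. Net change = 1 − 0 = 1.
(Totals: 396 → 397.)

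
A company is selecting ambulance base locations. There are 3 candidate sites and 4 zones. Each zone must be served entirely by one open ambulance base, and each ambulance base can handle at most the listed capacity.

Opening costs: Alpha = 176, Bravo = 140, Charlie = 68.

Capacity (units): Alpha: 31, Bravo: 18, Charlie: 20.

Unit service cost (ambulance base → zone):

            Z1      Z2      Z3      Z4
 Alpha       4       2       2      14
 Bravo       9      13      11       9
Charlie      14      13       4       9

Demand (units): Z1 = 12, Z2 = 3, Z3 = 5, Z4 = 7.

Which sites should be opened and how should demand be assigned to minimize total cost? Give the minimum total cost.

Open {Alpha}: Z1→Alpha 4·12=48, Z2→Alpha 2·3=6, Z3→Alpha 2·5=10, Z4→Alpha 14·7=98.
Loads: Alpha carries 27/31. Service 162; fixed 176; total 338.
Next best feasible plan costs 371.

Minimum total cost: 338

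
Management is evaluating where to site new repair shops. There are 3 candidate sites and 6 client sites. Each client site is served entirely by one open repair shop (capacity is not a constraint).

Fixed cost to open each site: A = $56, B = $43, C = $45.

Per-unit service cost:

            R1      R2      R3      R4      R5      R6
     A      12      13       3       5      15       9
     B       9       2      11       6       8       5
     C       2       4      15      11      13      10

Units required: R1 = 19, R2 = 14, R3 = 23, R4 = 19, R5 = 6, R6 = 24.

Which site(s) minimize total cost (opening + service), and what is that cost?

Open A, B and C; minimum total cost 542.

For any fixed open set, each client site goes to its cheapest open site; total = fixed + service.
{A, B, C}: R1→C 2·19=38, R2→B 2·14=28, R3→A 3·23=69, R4→A 5·19=95, R5→B 8·6=48, R6→B 5·24=120. Service 398; fixed 144; total 542.
{A, B}: service 531 + fixed 99 = 630
{A, C}: R1→C 2·19=38, R2→C 4·14=56, R3→A 3·23=69, R4→A 5·19=95, R5→C 13·6=78, R6→A 9·24=216. Service 552; fixed 101; total 653.
{B}: R1→B 9·19=171, R2→B 2·14=28, R3→B 11·23=253, R4→B 6·19=114, R5→B 8·6=48, R6→B 5·24=120. Service 734; fixed 43; total 777.
(All 7 nonempty subsets were checked; A, B and C is lowest.)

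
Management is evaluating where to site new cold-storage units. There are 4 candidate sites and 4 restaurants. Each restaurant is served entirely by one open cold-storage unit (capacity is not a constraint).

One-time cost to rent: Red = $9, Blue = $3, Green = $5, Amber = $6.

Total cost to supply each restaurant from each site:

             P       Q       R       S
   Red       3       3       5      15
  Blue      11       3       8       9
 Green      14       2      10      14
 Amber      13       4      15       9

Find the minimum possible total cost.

Minimum total cost: 32

For any fixed open set, each restaurant goes to its cheapest open site; total = fixed + service.
{Red, Blue}: P→Red 3, Q→Red 3, R→Red 5, S→Blue 9. Service 20; fixed 12; total 32.
{Blue}: P→Blue 11, Q→Blue 3, R→Blue 8, S→Blue 9. Service 31; fixed 3; total 34.
{Red}: service 26 + fixed 9 = 35
{Red, Blue, Green, Amber}: service 19 + fixed 23 = 42
No other subset beats 32.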